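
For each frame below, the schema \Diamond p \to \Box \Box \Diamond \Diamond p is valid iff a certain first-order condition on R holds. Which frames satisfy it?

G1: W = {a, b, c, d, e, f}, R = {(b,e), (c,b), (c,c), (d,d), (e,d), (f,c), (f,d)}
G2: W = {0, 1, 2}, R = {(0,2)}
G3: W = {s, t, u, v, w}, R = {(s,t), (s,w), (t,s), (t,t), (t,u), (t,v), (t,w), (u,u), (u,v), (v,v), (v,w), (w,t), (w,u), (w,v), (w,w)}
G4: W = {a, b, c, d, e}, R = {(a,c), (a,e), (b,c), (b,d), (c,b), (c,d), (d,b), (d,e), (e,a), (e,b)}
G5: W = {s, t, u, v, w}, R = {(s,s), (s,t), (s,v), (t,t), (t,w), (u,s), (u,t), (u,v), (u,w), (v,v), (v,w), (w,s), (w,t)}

This is the axiom for a generalized confluence (Geach) condition; its first-order frame correspondent is \forall x \forall y \forall z ((xRy \wedge x R^2 z) \to \exists w (y = w \wedge z R^2 w)).
G1: fails — bRe, bR²d but no w with e=w and dR²w.
G2: holds.
G3: fails — sRt, sR²u but no w* with t=w* and uR²w*.
G4: fails — aRc, aR²a but no w with c=w and aR²w.
G5: fails — sRv, sR²t but no w* with v=w* and tR²w*.
Valid on: G2.

G2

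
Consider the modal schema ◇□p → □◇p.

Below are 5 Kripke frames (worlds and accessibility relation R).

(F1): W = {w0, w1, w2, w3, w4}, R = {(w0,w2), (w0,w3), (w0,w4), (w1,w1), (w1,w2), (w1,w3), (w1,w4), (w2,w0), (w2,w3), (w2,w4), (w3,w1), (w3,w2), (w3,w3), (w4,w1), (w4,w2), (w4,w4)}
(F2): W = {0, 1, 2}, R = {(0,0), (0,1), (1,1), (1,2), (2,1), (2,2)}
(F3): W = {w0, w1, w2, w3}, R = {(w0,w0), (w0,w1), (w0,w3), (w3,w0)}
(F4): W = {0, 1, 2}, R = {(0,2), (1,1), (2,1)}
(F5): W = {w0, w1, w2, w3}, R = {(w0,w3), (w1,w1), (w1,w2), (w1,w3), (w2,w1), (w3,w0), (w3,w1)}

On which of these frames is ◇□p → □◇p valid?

(F1), (F2), (F4), (F5)

This is the axiom for convergence; its first-order frame correspondent is ∀x ∀y ∀z (Rxy ∧ Rxz → ∃w (Ryw ∧ Rzw)).
(F1): ✓.
(F2): ✓.
(F3): fails — Rw0w1 and Rw0w1 but w1 and w1 have no common successor.
(F4): ✓.
(F5): ✓.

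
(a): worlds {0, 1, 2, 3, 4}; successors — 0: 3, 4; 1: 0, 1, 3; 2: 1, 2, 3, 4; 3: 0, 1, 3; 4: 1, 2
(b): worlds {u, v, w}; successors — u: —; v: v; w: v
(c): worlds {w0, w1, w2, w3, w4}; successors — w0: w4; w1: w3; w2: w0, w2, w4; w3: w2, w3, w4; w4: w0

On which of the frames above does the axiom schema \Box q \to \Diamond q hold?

This is the axiom for seriality; its first-order frame correspondent is \forall x \exists y Rxy.
(a): satisfies the condition.
(b): fails — world u has no successor.
(c): satisfies the condition.
Valid on: (a), (c).

(a), (c)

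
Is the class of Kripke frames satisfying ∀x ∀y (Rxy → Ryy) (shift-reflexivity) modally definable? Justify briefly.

Yes: it is shift-reflexivity, defined by the T□ schema □(□q → q).
Suppose □(□q→q) is valid. Take Rxy and set V(q)={w : Ryw}. Then at y, □q holds; since □(□q→q) at x, □q→q at y, so q at y, i.e. Ryy.

Definable; □(□q → q) defines it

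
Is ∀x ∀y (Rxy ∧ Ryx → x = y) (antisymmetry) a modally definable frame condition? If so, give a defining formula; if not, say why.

Not modally definable

If a class were modally definable it would be closed under surjective bounded morphisms (Goldblatt–Thomason).
The 8-cycle (worlds w0,w1,w2,w3,w4,w5,w6,w7 with w0→w1→w2→w3→w4→w5→w6→w7→w0) is antisymmetric. Sending even-indexed worlds to • and odd-indexed worlds to ∘ is a surjective bounded morphism onto the two-world frame with •↔∘, which is not antisymmetric.
So no modal formula (or set of formulas) defines exactly the antisymmetric frames.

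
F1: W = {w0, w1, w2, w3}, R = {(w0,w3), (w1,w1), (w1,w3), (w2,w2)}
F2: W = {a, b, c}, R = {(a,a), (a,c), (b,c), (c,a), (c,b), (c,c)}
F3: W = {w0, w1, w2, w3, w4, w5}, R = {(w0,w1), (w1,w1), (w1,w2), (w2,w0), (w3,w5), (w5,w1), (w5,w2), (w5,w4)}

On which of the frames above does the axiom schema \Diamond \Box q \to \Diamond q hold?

F2

This is the axiom for a generalized confluence (Geach) condition; its first-order frame correspondent is \forall x \forall y (xRy \to \exists w (yRw \wedge xRw)).
F1: fails — w0Rw3 but no w with w3Rw and w0Rw.
F2: satisfies the condition.
F3: fails — w1Rw2 but no w with w2Rw and w1Rw.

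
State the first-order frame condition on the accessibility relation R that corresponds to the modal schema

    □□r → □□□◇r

∀x ∀z (xR³z → ∃w (xR²w ∧ zRw))

This is a Sahlqvist (Geach-type) schema ◇^0□^2r → □^3◇^1r.
Minimal-valuation argument: fix x; take any y with xR^0y and any z with xR^3z. Set V(r) to the set of worlds R-reachable from y in exactly 2 steps. Then □^2r holds at y, so the antecedent holds at x; validity forces ◇^1r at z, giving a w with zR^1w and yR^2w.
First-order correspondent: ∀x ∀z (xR³z → ∃w (xR²w ∧ zRw)).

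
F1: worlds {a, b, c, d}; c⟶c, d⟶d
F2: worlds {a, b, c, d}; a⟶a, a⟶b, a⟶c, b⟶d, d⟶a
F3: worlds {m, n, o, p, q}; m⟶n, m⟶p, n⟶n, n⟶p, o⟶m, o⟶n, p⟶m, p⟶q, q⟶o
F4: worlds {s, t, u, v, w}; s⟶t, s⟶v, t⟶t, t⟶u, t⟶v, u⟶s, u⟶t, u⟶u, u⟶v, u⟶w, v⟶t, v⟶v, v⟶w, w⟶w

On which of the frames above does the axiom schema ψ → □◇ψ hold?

F1

The schema corresponds to symmetry: ∀x ∀y (Rxy → Ryx).
F1: holds.
F2: fails — Rab but not Rba.
F3: fails — Rom but not Rmo.
F4: fails — Ruv but not Rvu.
Valid on: F1.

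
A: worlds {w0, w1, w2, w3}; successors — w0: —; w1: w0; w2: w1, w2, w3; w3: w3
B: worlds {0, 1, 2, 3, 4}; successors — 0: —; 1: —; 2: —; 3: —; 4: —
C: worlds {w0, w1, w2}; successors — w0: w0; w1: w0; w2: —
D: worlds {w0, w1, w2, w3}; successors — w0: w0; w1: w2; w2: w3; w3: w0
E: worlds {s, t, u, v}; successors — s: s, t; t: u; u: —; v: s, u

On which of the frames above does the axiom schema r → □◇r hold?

B

This is the axiom for symmetry; its first-order frame correspondent is ∀x ∀y (Rxy → Ryx).
A: fails — Rw1w0 but not Rw0w1.
B: ✓.
C: fails — Rw1w0 but not Rw0w1.
D: fails — Rw1w2 but not Rw2w1.
E: fails — Rvu but not Ruv.
Valid on: B.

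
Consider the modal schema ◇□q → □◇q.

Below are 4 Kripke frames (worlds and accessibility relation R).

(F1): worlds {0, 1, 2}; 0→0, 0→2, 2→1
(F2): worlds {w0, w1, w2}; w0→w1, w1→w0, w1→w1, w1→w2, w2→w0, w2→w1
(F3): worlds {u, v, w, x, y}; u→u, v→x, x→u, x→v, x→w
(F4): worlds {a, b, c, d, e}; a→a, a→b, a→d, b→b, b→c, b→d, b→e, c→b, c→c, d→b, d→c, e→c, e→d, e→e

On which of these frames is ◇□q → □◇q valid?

(F2), (F4)

Frame correspondent (Sahlqvist): ∀x ∀y ∀z (Rxy ∧ Rxz → ∃w (Ryw ∧ Rzw)) — i.e. convergence.
(F1): fails — R00 and R02 but 0 and 2 have no common successor.
(F2): ✓.
(F3): fails — Rxw and Rxw but w and w have no common successor.
(F4): ✓.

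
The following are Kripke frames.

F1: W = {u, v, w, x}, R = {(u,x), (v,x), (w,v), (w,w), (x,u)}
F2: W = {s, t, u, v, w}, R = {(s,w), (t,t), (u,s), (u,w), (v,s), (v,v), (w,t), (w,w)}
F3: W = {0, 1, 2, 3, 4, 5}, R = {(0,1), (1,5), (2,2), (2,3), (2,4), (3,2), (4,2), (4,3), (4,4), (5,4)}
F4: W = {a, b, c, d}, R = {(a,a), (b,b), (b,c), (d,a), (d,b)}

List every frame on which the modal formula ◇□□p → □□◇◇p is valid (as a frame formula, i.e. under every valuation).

Frame correspondent (Sahlqvist): ∀x ∀y ∀z ((xRy ∧ xR²z) → ∃w (yR²w ∧ zR²w)) — i.e. a generalized confluence (Geach) condition.
F1: fails — uRx, uR²u but no t with xR²t and uR²t.
F2: ✓.
F3: ✓.
F4: fails — bRb, bR²c but no w with bR²w and cR²w.
Valid on: F2, F3.

F2, F3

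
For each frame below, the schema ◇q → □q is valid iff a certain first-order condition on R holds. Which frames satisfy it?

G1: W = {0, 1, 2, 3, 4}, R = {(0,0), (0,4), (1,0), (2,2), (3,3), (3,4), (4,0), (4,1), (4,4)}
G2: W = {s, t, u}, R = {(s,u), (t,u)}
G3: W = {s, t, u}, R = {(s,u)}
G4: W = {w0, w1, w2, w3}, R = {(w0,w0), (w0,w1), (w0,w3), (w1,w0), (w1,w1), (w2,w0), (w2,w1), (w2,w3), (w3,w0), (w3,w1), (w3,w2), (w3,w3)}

G2, G3

The schema corresponds to partial functionality: ∀x ∀y ∀z (Rxy ∧ Rxz → y = z).
G1: fails — 0 sees both 0 and 4.
G2: holds.
G3: holds.
G4: fails — w0 sees both w0 and w1.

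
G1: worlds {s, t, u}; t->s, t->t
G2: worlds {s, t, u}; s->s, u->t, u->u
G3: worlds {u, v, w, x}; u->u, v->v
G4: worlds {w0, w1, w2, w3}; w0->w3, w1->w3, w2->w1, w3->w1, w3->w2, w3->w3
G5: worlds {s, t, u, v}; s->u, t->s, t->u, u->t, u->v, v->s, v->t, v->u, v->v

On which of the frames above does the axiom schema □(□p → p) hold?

G3

Frame correspondent (Sahlqvist): ∀x ∀y (Rxy → Ryy) — i.e. shift-reflexivity.
G1: fails — Rts but not Rss.
G2: fails — Rut but not Rtt.
G3: satisfies the condition.
G4: fails — Rw3w2 but not Rw2w2.
G5: fails — Rut but not Rtt.
Valid on: G3.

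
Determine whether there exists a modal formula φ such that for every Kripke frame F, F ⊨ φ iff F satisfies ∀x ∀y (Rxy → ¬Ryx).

Not definable by any modal formula

Modal frame validity is preserved under surjective bounded morphisms.
The 4-cycle (worlds a,b,c,d with a→b→c→d→a) is asymmetric. Mapping every world to a single reflexive point • is a surjective bounded morphism, and the reflexive point is not asymmetric (R•• but asymmetry requires ¬R••).
Hence asymmetry is not modally definable.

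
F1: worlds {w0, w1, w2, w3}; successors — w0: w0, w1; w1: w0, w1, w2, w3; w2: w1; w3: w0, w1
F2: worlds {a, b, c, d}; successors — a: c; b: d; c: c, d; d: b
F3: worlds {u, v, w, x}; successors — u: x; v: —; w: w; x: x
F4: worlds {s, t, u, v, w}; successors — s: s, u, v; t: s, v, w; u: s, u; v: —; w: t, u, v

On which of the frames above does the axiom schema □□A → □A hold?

The schema corresponds to density: ∀x ∀y (Rxy → ∃z (Rxz ∧ Rzy)).
F1: condition met.
F2: fails — Rdb but no z with Rdz and Rzb.
F3: condition met.
F4: fails — Rwt but no z with Rwz and Rzt.
Valid on: F1, F3.

F1, F3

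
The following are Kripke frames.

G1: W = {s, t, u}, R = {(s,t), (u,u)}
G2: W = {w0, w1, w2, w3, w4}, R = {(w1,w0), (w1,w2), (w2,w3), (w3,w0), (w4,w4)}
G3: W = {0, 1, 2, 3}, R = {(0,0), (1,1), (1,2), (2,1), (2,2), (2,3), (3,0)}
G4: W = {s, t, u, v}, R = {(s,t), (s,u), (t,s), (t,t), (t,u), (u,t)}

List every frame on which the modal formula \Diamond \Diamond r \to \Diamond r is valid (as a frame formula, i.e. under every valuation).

Frame correspondent (Sahlqvist): \forall x \forall y \forall z (Rxy \wedge Ryz \to Rxz) — i.e. transitivity.
G1: holds.
G2: fails — Rw1w2 and Rw2w3 but not Rw1w3.
G3: fails — R12 and R23 but not R13.
G4: fails — Rut and Rts but not Rus.
Valid on: G1.

G1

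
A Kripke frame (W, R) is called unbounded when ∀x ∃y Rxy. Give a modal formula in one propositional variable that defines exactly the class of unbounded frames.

A defining formula is □p → ◇p (the D axiom).
Suppose □p→◇p is valid. At any x set V(p)=W. Then □p at x, so ◇p at x, so x has a successor.

□p → ◇p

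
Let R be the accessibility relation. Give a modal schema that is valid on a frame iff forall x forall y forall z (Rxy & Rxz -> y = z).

◇q → □q

A defining formula is ◇q → □q (the CD axiom).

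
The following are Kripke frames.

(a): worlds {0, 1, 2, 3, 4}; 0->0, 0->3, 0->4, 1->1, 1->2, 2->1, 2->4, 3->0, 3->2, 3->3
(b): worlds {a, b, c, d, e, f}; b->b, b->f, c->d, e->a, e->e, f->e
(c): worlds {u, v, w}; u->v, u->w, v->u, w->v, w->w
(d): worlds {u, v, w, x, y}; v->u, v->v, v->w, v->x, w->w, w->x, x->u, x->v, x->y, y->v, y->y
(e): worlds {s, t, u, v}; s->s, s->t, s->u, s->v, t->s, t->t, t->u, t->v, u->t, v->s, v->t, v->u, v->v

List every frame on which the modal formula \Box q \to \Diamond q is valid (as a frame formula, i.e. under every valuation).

(c), (e)

This is the axiom for seriality; its first-order frame correspondent is \forall x \exists y Rxy.
(a): fails — world 4 has no successor.
(b): fails — world a has no successor.
(c): condition met.
(d): fails — world u has no successor.
(e): condition met.
Valid on: (c), (e).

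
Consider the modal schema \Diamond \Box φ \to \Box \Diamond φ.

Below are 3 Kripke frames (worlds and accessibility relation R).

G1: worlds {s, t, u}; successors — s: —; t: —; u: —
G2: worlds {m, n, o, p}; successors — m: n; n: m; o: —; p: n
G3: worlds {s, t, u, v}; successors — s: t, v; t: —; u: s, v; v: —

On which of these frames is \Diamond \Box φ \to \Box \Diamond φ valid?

G1, G2

Frame correspondent (Sahlqvist): \forall x \forall y \forall z (Rxy \wedge Rxz \to \exists w (Ryw \wedge Rzw)) — i.e. convergence.
G1: ✓.
G2: ✓.
G3: fails — Rsv and Rsv but v and v have no common successor.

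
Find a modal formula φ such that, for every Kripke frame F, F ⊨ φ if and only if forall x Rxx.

□r → r

The condition is reflexivity. The T schema □r → r defines it.
Suppose □r→r is valid. At any x set V(r)={w : Rxw}. Then □r holds at x, so r holds at x, i.e. Rxx.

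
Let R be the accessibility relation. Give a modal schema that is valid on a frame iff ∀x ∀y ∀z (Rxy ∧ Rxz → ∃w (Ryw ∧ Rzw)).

◇□r → □◇r

The condition is convergence. The .2 schema ◇□r → □◇r defines it.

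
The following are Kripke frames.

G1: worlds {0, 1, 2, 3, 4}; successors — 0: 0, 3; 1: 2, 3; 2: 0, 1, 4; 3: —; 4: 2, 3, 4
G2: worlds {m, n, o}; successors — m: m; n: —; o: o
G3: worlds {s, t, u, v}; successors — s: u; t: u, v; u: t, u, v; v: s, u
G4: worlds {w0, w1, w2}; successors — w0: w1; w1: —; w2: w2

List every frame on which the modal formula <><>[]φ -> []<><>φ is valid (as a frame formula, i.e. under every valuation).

This is the axiom for a generalized confluence (Geach) condition; its first-order frame correspondent is forall x forall y forall z ((x R^2 y & xRz) -> exists w (yRw & z R^2 w)).
G1: fails — 0R²0, 0R3 but no w with 0Rw and 3R²w.
G2: ✓.
G3: ✓.
G4: ✓.

G2, G3, G4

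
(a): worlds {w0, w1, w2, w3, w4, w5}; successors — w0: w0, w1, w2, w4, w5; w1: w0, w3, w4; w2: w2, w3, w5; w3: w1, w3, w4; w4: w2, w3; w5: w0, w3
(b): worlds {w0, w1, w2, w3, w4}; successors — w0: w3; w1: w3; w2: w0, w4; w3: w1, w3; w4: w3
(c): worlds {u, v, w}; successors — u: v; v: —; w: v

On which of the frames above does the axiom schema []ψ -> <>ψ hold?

The schema corresponds to seriality: forall x exists y Rxy.
(a): condition met.
(b): condition met.
(c): fails — world v has no successor.

(a), (b)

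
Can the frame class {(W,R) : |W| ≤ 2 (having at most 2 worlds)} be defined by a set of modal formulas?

No — not modally definable

Any modally definable frame class is closed under disjoint unions.
Any modal formula valid on each of 3 disjoint one-world frames is valid on their disjoint union (validity is preserved under disjoint unions). Each one-world frame has |W|=1≤2, but the union has |W|=3.
So no modal formula (or set of formulas) defines exactly the |W|≤2 frames.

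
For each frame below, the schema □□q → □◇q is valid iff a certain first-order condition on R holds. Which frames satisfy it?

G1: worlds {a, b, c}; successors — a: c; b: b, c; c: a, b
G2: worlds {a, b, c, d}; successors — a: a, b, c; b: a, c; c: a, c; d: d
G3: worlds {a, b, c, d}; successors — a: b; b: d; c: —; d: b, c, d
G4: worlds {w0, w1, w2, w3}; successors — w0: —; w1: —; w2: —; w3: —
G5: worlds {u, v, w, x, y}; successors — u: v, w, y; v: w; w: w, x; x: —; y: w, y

This is the axiom for a generalized confluence (Geach) condition; its first-order frame correspondent is ∀x ∀z (xRz → ∃w (xR²w ∧ zRw)).
G1: satisfies the condition.
G2: satisfies the condition.
G3: fails — dRc but no w with dR²w and cRw.
G4: satisfies the condition.
G5: fails — wRx but no t with wR²t and xRt.

G1, G2, G4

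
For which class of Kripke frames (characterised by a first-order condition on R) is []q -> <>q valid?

seriality: forall x exists y Rxy

Suppose □q→◇q is valid. At any x set V(q)=W. Then □q at x, so ◇q at x, so x has a successor.
Conversely, any frame satisfying forall x exists y Rxy validates the schema.
Frame condition: forall x exists y Rxy.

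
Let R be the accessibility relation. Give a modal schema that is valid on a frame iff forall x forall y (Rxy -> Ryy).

The condition is shift-reflexivity. The T□ schema □(□p → p) defines it.
Suppose □(□p→p) is valid. Take Rxy and set V(p)={w : Ryw}. Then at y, □p holds; since □(□p→p) at x, □p→p at y, so p at y, i.e. Ryy.

□(□p → p)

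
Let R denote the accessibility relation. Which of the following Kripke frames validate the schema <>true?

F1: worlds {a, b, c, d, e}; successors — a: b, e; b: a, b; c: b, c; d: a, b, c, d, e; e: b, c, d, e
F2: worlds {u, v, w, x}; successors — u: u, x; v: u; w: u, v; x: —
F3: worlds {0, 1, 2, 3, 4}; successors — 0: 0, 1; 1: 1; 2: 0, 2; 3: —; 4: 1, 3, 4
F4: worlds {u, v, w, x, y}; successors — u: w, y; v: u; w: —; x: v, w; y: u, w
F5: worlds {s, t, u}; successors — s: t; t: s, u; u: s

F1, F5

Frame correspondent (Sahlqvist): forall x exists y Rxy — i.e. seriality.
F1: ✓.
F2: fails — world x has no successor.
F3: fails — world 3 has no successor.
F4: fails — world w has no successor.
F5: ✓.
Valid on: F1, F5.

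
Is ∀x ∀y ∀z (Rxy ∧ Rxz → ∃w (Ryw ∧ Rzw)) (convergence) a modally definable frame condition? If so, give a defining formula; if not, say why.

The condition is convergence. A defining modal formula is ◇□q → □◇q.
Suppose ◇□q→□◇q is valid. Take Rxy, Rxz and set V(q)={w : Ryw}. Then □q at y so ◇□q at x, so □◇q at x, so ◇q at z, giving w with Rzw and Ryw.

Yes, by ◇□q → □◇q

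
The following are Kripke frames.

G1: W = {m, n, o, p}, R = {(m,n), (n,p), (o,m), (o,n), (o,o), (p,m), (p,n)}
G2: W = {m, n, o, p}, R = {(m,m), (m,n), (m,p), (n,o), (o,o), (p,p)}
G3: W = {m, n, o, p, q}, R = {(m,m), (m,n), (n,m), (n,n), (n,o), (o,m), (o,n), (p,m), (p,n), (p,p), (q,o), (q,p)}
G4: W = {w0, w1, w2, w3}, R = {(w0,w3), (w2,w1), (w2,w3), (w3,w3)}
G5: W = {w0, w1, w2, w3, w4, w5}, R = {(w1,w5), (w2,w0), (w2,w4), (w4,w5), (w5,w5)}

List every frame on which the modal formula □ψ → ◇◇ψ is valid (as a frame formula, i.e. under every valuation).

G2, G3

Frame correspondent (Sahlqvist): ∀x ∃w (xRw ∧ xR²w) — i.e. a generalized confluence (Geach) condition.
G1: fails — at m but no w with mRw and mR²w.
G2: ✓.
G3: ✓.
G4: fails — at w1 but no w with w1Rw and w1R²w.
G5: fails — at w0 but no w with w0Rw and w0R²w.
Valid on: G2, G3.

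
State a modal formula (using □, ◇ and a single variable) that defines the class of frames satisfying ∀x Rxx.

□r → r

A defining formula is □r → r (the T axiom).
Suppose □r→r is valid. At any x set V(r)={w : Rxw}. Then □r holds at x, so r holds at x, i.e. Rxx.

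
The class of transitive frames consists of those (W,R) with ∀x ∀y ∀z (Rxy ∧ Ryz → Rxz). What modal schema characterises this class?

The condition is transitivity. The 4 schema □q → □□q defines it.
Suppose □q→□□q is valid. Take Rxy, Ryz and set V(q)={w : Rxw}. Then □q at x, so □□q at x, so □q at y, so q at z, i.e. Rxz.

□q → □□q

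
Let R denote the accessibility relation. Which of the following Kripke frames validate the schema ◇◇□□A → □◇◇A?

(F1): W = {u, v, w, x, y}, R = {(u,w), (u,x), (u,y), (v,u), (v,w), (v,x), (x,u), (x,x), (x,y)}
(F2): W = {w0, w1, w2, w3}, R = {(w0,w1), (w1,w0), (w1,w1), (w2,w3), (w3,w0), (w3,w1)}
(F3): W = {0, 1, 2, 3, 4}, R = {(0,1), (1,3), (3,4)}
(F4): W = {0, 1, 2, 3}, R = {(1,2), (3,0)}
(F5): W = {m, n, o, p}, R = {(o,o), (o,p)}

(F2), (F4)

Frame correspondent (Sahlqvist): ∀x ∀y ∀z ((xR²y ∧ xRz) → ∃w (yR²w ∧ zR²w)) — i.e. a generalized confluence (Geach) condition.
(F1): fails — uR²u, uRw but no t with uR²t and wR²t.
(F2): holds.
(F3): fails — 0R²3, 0R1 but no w with 3R²w and 1R²w.
(F4): holds.
(F5): fails — oR²o, oRp but no w with oR²w and pR²w.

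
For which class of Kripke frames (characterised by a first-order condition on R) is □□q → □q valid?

Density

Suppose □□q→□q is valid. Take Rxy and set V(q)={w : xR²w}. Then □□q at x, so □q at x, so q at y, i.e. ∃z(Rxz∧Rzy).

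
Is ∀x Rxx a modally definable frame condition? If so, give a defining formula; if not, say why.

Yes — defined by □q → q

The condition is reflexivity. A defining modal formula is □q → q.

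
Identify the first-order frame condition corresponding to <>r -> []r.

Suppose ◇r→□r is valid. Take Rxy, Rxz and set V(r)={y}. Then ◇r at x, so □r at x, so r at z, i.e. z=y.
The converse is a direct semantic check.
So the correspondent is partial functionality.

Partial functionality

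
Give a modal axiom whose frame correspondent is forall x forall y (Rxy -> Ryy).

□(□p → p)

A defining formula is □(□p → p) (the T□ axiom).
Suppose □(□p→p) is valid. Take Rxy and set V(p)={w : Ryw}. Then at y, □p holds; since □(□p→p) at x, □p→p at y, so p at y, i.e. Ryy.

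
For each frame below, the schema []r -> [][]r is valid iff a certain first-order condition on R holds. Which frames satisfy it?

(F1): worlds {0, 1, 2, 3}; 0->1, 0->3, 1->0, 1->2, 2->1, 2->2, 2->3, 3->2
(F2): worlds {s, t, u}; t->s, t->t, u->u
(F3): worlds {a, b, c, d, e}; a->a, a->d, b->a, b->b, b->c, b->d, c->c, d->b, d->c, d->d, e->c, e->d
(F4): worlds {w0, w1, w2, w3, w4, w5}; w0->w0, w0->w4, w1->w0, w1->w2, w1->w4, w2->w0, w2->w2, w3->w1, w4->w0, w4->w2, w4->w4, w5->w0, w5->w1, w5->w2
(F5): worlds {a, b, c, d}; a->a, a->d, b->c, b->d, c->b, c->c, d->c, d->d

(F2)

Frame correspondent (Sahlqvist): forall x forall y forall z (Rxy & Ryz -> Rxz) — i.e. transitivity.
(F1): fails — R10 and R01 but not R11.
(F2): ✓.
(F3): fails — Red and Rdb but not Reb.
(F4): fails — Rw0w4 and Rw4w2 but not Rw0w2.
(F5): fails — Rbc and Rcb but not Rbb.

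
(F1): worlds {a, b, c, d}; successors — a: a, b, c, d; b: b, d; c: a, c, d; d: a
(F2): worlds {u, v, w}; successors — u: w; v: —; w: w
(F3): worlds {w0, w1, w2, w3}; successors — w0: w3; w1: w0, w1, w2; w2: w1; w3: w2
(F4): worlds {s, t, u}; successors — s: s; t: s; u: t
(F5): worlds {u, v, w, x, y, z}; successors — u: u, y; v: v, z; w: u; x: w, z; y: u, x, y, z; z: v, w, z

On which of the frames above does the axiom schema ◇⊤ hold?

(F1), (F3), (F4), (F5)

Frame correspondent (Sahlqvist): ∀x ∃y Rxy — i.e. seriality.
(F1): condition met.
(F2): fails — world v has no successor.
(F3): condition met.
(F4): condition met.
(F5): condition met.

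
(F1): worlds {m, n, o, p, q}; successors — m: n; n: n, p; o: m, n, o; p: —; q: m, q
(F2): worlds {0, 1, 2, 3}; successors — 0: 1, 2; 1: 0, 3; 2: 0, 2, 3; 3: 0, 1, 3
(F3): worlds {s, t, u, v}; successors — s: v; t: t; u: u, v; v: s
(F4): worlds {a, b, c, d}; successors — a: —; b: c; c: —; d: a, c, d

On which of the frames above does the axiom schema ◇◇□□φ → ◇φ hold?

This is the axiom for a generalized confluence (Geach) condition; its first-order frame correspondent is ∀x ∀y (xR²y → ∃w (yR²w ∧ xRw)).
(F1): fails — mR²p but no w with pR²w and mRw.
(F2): ✓.
(F3): fails — sR²s but no w with sR²w and sRw.
(F4): fails — dR²a but no w with aR²w and dRw.

(F2)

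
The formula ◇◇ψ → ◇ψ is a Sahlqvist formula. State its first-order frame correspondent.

Transitivity

Equivalently (dual form): □ψ → □□ψ.
Suppose □ψ→□□ψ is valid. Take Rxy, Ryz and set V(ψ)={w : Rxw}. Then □ψ at x, so □□ψ at x, so □ψ at y, so ψ at z, i.e. Rxz.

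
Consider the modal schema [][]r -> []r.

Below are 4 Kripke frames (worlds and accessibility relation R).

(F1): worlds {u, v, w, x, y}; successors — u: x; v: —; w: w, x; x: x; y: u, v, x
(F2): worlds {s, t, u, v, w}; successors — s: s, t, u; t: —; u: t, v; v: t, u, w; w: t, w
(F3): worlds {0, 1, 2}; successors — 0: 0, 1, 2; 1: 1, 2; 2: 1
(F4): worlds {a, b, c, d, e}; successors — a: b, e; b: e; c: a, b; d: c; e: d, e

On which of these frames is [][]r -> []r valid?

This is the axiom for density; its first-order frame correspondent is forall x forall y (Rxy -> exists z (Rxz & Rzy)).
(F1): fails — Ryv but no z with Ryz and Rzv.
(F2): fails — Ruv but no z with Ruz and Rzv.
(F3): ✓.
(F4): fails — Rdc but no z with Rdz and Rzc.
Valid on: (F3).

(F3)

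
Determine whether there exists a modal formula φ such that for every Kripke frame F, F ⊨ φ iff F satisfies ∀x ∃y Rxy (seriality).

This is a Sahlqvist condition; the D axiom □p → ◇p defines it.
Suppose □p→◇p is valid. At any x set V(p)=W. Then □p at x, so ◇p at x, so x has a successor.

Yes — defined by □p → ◇p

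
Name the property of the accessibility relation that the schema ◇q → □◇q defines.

The Euclidean property

Suppose ◇q→□◇q is valid. Take Rxy, Rxz and set V(q)={y}. Then ◇q at x, so □◇q at x, so ◇q at z, so some w with Rzw has q; w=y, i.e. Rzy. By symmetry of the argument, Ryz.
The converse is a direct semantic check.
Frame condition: ∀x ∀y ∀z (Rxy ∧ Rxz → Ryz).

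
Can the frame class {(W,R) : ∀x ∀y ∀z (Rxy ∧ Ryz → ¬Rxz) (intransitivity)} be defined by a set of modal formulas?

Not definable by any modal formula

Any modally definable frame class is closed under surjective bounded morphisms.
The 5-cycle (worlds 0,1,2,3,4 with 0→1→2→3→4→0) is intransitive. Mapping every world to a single reflexive point • is a surjective bounded morphism; the reflexive point is not intransitive (R••∧R•• but R••).
Hence intransitivity is not modally definable.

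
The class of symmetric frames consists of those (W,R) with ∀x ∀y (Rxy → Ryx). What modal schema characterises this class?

A defining formula is s → □◇s (the B axiom).
Suppose s→□◇s is valid. Take Rxy and set V(s)={x}. Then s at x, so □◇s at x, so ◇s at y, so some z with Ryz has s; z=x, i.e. Ryx.

s → □◇s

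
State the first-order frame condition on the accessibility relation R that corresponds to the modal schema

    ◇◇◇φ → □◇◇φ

This is a Sahlqvist (Geach-type) schema ◇^3□^0φ → □^1◇^2φ.
First-order correspondent: ∀x ∀y ∀z ((xR³y ∧ xRz) → ∃w (y = w ∧ zR²w)).

∀x ∀y ∀z ((xR³y ∧ xRz) → ∃w (y = w ∧ zR²w))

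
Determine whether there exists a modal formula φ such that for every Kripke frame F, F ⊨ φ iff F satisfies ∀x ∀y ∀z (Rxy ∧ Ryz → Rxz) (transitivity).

Yes, by □r → □□r

This is a Sahlqvist condition; the 4 axiom □r → □□r defines it.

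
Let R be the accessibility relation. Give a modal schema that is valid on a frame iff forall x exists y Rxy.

□q → ◇q

The condition is seriality. The D schema □q → ◇q defines it.
Suppose □q→◇q is valid. At any x set V(q)=W. Then □q at x, so ◇q at x, so x has a successor.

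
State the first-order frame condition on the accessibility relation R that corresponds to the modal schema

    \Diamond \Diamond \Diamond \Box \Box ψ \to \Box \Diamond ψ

This is a Sahlqvist (Geach-type) schema ◇^3□^2ψ → □^1◇^1ψ.
First-order correspondent: \forall x \forall y \forall z ((x R^3 y \wedge xRz) \to \exists w (y R^2 w \wedge zRw)).

\forall x \forall y \forall z ((x R^3 y \wedge xRz) \to \exists w (y R^2 w \wedge zRw))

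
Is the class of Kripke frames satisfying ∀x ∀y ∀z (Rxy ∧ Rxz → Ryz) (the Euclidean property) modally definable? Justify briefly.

This is a Sahlqvist condition; the 5 axiom ◇q → □◇q defines it.
Suppose ◇q→□◇q is valid. Take Rxy, Rxz and set V(q)={y}. Then ◇q at x, so □◇q at x, so ◇q at z, so some w with Rzw has q; w=y, i.e. Rzy. By symmetry of the argument, Ryz.

Yes — defined by ◇q → □◇q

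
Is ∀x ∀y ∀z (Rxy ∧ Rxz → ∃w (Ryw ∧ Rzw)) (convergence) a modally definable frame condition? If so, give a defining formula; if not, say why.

Definable; ◇□q → □◇q defines it

The condition is convergence. A defining modal formula is ◇□q → □◇q.
Suppose ◇□q→□◇q is valid. Take Rxy, Rxz and set V(q)={w : Ryw}. Then □q at y so ◇□q at x, so □◇q at x, so ◇q at z, giving w with Rzw and Ryw.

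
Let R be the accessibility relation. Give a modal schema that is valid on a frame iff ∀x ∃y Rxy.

□ψ → ◇ψ

The condition is seriality. The D schema □ψ → ◇ψ defines it.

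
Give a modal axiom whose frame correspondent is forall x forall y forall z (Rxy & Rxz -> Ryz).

◇s → □◇s

This is the Euclidean property; the standard corresponding axiom is 5: ◇s → □◇s.
Suppose ◇s→□◇s is valid. Take Rxy, Rxz and set V(s)={y}. Then ◇s at x, so □◇s at x, so ◇s at z, so some w with Rzw has s; w=y, i.e. Rzy. By symmetry of the argument, Ryz.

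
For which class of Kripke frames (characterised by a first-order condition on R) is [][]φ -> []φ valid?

Suppose □□φ→□φ is valid. Take Rxy and set V(φ)={w : xR²w}. Then □□φ at x, so □φ at x, so φ at y, i.e. ∃z(Rxz∧Rzy).
Conversely, on a frame with density the schema holds at every world under every valuation.
So the correspondent is density.

density: forall x forall y (Rxy -> exists z (Rxz & Rzy))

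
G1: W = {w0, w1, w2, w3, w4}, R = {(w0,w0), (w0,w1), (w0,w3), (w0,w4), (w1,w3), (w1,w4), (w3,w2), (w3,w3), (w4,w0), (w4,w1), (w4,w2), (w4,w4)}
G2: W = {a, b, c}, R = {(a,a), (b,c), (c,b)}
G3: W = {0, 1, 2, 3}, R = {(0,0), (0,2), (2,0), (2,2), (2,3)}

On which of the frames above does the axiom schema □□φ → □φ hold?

G1, G3

The schema corresponds to density: ∀x ∀y (Rxy → ∃z (Rxz ∧ Rzy)).
G1: satisfies the condition.
G2: fails — Rbc but no z with Rbz and Rzc.
G3: satisfies the condition.
Valid on: G1, G3.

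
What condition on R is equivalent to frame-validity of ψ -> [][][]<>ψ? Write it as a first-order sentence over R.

This is a Sahlqvist (Geach-type) schema ◇^0□^0ψ → □^3◇^1ψ.
Minimal-valuation argument: fix x; take any y with xR^0y and any z with xR^3z. Set V(ψ) to the set of worlds R-reachable from y in exactly 0 steps. Then □^0ψ holds at y, so the antecedent holds at x; validity forces ◇^1ψ at z, giving a w with zR^1w and yR^0w.
First-order correspondent: forall x forall z (x R^3 z -> exists w (x = w & zRw)).

forall x forall z (x R^3 z -> exists w (x = w & zRw))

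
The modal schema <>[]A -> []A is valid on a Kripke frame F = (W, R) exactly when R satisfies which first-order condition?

the Euclidean property: forall x forall y forall z (Rxy & Rxz -> Ryz)

This is a form of the 5 axiom.
Its frame correspondent is the Euclidean property — forall x forall y forall z (Rxy & Rxz -> Ryz).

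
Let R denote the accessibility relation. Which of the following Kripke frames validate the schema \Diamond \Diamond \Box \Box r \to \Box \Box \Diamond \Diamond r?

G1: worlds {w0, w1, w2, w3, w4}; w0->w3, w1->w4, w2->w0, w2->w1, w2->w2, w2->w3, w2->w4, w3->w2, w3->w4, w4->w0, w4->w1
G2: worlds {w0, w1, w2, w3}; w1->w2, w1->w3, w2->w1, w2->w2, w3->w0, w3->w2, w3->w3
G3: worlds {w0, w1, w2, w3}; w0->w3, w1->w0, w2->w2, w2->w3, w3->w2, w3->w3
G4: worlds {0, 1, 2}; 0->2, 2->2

G3, G4

This is the axiom for a generalized confluence (Geach) condition; its first-order frame correspondent is \forall x \forall y \forall z ((x R^2 y \wedge x R^2 z) \to \exists w (y R^2 w \wedge z R^2 w)).
G1: fails — w1R²w0, w1R²w1 but no w with w0R²w and w1R²w.
G2: fails — w1R²w0, w1R²w0 but no w with w0R²w and w0R²w.
G3: condition met.
G4: condition met.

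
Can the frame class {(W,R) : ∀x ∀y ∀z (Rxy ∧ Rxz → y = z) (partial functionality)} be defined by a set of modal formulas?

Definable; ◇p → □p defines it

The condition is partial functionality. A defining modal formula is ◇p → □p.
Suppose ◇p→□p is valid. Take Rxy, Rxz and set V(p)={y}. Then ◇p at x, so □p at x, so p at z, i.e. z=y.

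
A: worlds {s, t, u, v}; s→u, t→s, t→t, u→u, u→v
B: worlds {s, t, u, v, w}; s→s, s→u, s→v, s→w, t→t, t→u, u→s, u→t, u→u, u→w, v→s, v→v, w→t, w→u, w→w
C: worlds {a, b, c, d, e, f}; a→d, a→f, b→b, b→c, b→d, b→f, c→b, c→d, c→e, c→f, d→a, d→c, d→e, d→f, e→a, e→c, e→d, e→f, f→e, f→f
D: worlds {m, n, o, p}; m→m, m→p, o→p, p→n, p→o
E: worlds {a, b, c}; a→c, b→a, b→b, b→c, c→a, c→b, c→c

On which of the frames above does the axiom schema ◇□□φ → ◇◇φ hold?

B, C, E

This is the axiom for a generalized confluence (Geach) condition; its first-order frame correspondent is ∀x ∀y (xRy → ∃w (yR²w ∧ xR²w)).
A: fails — uRv but no w with vR²w and uR²w.
B: condition met.
C: condition met.
D: fails — oRp but no w with pR²w and oR²w.
E: condition met.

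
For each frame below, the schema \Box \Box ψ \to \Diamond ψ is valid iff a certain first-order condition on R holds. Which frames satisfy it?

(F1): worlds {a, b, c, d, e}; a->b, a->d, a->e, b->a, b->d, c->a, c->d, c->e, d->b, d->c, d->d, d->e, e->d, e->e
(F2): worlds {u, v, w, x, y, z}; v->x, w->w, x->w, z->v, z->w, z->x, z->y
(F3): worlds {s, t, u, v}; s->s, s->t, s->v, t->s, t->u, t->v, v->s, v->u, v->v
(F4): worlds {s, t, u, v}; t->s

This is the axiom for a generalized confluence (Geach) condition; its first-order frame correspondent is \forall x \exists w (x R^2 w \wedge xRw).
(F1): satisfies the condition.
(F2): fails — at u but no t with uR²t and uRt.
(F3): fails — at u but no w with uR²w and uRw.
(F4): fails — at s but no w with sR²w and sRw.

(F1)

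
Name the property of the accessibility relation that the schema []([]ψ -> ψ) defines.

This is the T□ axiom.
Its frame correspondent is shift-reflexivity — forall x forall y (Rxy -> Ryy).

shift-reflexivity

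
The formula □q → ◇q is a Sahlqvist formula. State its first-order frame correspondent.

Seriality

Suppose □q→◇q is valid. At any x set V(q)=W. Then □q at x, so ◇q at x, so x has a successor.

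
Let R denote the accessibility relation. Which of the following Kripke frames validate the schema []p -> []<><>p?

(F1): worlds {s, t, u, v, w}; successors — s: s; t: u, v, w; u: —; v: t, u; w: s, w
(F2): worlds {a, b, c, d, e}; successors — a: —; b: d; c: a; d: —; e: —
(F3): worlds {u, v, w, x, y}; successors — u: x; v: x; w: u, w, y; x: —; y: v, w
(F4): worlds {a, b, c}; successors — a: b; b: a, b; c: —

(F4)

The schema corresponds to a generalized confluence (Geach) condition: forall x forall z (xRz -> exists w (xRw & z R^2 w)).
(F1): fails — tRu but no w* with tRw* and uR²w*.
(F2): fails — bRd but no w with bRw and dR²w.
(F3): fails — uRx but no t with uRt and xR²t.
(F4): holds.
Valid on: (F4).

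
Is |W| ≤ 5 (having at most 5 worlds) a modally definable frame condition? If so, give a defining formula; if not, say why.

No — not modally definable

Modal frame validity is preserved under disjoint unions.
Any modal formula valid on each of 6 disjoint one-world frames is valid on their disjoint union (validity is preserved under disjoint unions). Each one-world frame has |W|=1≤5, but the union has |W|=6.
So no modal formula (or set of formulas) defines exactly the |W|≤5 frames.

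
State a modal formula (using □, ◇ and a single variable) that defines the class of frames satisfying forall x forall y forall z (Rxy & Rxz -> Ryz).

◇q → □◇q

The condition is the Euclidean property. The 5 schema ◇q → □◇q defines it.
Suppose ◇q→□◇q is valid. Take Rxy, Rxz and set V(q)={y}. Then ◇q at x, so □◇q at x, so ◇q at z, so some w with Rzw has q; w=y, i.e. Rzy. By symmetry of the argument, Ryz.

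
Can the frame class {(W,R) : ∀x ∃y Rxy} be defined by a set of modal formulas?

Definable; □q → ◇q defines it

The condition is seriality. A defining modal formula is □q → ◇q.
Suppose □q→◇q is valid. At any x set V(q)=W. Then □q at x, so ◇q at x, so x has a successor.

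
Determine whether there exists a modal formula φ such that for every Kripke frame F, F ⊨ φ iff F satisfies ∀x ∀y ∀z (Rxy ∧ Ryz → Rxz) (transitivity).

Yes, by □q → □□q

Yes: it is transitivity, defined by the 4 schema □q → □□q.
Suppose □q→□□q is valid. Take Rxy, Ryz and set V(q)={w : Rxw}. Then □q at x, so □□q at x, so □q at y, so q at z, i.e. Rxz.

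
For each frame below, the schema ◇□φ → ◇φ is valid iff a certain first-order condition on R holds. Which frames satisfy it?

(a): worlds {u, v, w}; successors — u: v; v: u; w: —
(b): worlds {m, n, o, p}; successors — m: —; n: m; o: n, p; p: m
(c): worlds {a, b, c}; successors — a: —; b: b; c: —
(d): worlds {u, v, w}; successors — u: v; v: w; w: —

This is the axiom for a generalized confluence (Geach) condition; its first-order frame correspondent is ∀x ∀y (xRy → ∃w (yRw ∧ xRw)).
(a): fails — uRv but no t with vRt and uRt.
(b): fails — nRm but no w with mRw and nRw.
(c): condition met.
(d): fails — uRv but no t with vRt and uRt.
Valid on: (c).

(c)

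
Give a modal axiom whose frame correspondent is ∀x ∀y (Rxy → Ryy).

A defining formula is □(□r → r) (the T□ axiom).
Suppose □(□r→r) is valid. Take Rxy and set V(r)={w : Ryw}. Then at y, □r holds; since □(□r→r) at x, □r→r at y, so r at y, i.e. Ryy.

□(□r → r)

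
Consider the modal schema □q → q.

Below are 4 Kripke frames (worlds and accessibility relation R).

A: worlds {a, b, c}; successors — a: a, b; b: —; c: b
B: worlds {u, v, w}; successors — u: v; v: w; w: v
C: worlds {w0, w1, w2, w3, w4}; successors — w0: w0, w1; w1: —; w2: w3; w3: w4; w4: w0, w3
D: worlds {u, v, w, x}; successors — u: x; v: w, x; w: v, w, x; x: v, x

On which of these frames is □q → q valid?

none

The schema corresponds to reflexivity: ∀x Rxx.
A: fails — world b does not see itself.
B: fails — world u does not see itself.
C: fails — world w1 does not see itself.
D: fails — world u does not see itself.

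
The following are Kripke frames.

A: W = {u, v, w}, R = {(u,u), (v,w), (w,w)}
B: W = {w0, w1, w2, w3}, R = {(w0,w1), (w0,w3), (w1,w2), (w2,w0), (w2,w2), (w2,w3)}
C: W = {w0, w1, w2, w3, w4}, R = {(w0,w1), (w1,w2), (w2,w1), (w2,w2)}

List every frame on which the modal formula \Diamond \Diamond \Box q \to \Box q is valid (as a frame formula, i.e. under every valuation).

A

This is the axiom for a generalized confluence (Geach) condition; its first-order frame correspondent is \forall x \forall y \forall z ((x R^2 y \wedge xRz) \to \exists w (yRw \wedge z = w)).
A: holds.
B: fails — w0R²w2, w0Rw1 but no w with w2Rw and w1=w.
C: fails — w2R²w1, w2Rw1 but no w with w1Rw and w1=w.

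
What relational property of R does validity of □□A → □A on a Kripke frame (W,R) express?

density: ∀x ∀y (Rxy → ∃z (Rxz ∧ Rzy))

This is the C4 axiom.
It corresponds to density: ∀x ∀y (Rxy → ∃z (Rxz ∧ Rzy)).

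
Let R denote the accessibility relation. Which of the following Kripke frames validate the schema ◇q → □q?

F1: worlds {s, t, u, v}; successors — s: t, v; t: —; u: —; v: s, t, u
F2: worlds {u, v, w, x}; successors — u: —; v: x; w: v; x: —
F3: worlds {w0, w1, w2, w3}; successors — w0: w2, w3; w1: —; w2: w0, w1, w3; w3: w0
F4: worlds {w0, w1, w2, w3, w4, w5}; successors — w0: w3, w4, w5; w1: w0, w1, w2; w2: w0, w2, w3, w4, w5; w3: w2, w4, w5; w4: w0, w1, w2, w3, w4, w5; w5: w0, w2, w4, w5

The schema corresponds to partial functionality: ∀x ∀y ∀z (Rxy ∧ Rxz → y = z).
F1: fails — s sees both t and v.
F2: holds.
F3: fails — w0 sees both w2 and w3.
F4: fails — w0 sees both w3 and w4.

F2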